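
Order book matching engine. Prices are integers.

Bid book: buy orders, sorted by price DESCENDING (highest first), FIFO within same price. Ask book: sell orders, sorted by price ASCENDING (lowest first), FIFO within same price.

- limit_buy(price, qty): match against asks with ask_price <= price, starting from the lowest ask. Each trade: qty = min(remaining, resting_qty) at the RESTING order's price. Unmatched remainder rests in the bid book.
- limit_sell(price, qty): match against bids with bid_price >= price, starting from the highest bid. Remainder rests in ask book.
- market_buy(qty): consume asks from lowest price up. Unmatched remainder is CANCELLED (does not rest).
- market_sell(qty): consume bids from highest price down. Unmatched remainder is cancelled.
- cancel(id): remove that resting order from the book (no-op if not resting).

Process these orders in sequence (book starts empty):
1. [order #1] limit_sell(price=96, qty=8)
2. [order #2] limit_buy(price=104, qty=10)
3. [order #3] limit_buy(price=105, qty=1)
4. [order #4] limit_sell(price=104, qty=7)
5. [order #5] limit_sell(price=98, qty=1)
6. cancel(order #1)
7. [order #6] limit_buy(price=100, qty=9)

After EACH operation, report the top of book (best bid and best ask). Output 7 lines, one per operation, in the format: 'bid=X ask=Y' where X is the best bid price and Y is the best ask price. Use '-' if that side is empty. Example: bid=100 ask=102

Answer: bid=- ask=96
bid=104 ask=-
bid=105 ask=-
bid=- ask=104
bid=- ask=98
bid=- ask=98
bid=100 ask=104

Derivation:
After op 1 [order #1] limit_sell(price=96, qty=8): fills=none; bids=[-] asks=[#1:8@96]
After op 2 [order #2] limit_buy(price=104, qty=10): fills=#2x#1:8@96; bids=[#2:2@104] asks=[-]
After op 3 [order #3] limit_buy(price=105, qty=1): fills=none; bids=[#3:1@105 #2:2@104] asks=[-]
After op 4 [order #4] limit_sell(price=104, qty=7): fills=#3x#4:1@105 #2x#4:2@104; bids=[-] asks=[#4:4@104]
After op 5 [order #5] limit_sell(price=98, qty=1): fills=none; bids=[-] asks=[#5:1@98 #4:4@104]
After op 6 cancel(order #1): fills=none; bids=[-] asks=[#5:1@98 #4:4@104]
After op 7 [order #6] limit_buy(price=100, qty=9): fills=#6x#5:1@98; bids=[#6:8@100] asks=[#4:4@104]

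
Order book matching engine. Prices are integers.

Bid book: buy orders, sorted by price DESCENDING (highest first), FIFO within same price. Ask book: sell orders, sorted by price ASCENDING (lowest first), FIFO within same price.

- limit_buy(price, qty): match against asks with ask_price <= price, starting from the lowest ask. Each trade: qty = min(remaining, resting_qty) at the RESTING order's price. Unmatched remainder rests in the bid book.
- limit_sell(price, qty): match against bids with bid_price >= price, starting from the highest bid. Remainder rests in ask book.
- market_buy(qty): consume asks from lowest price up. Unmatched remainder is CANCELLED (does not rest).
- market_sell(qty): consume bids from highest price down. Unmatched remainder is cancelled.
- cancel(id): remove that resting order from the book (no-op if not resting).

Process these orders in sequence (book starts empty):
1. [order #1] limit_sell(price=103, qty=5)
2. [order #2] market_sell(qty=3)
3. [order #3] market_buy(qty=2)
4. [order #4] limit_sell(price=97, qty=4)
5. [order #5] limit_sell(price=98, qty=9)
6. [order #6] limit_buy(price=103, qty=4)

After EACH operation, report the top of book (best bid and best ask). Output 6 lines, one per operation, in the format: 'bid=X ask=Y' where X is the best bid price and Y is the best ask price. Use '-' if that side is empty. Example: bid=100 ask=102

After op 1 [order #1] limit_sell(price=103, qty=5): fills=none; bids=[-] asks=[#1:5@103]
After op 2 [order #2] market_sell(qty=3): fills=none; bids=[-] asks=[#1:5@103]
After op 3 [order #3] market_buy(qty=2): fills=#3x#1:2@103; bids=[-] asks=[#1:3@103]
After op 4 [order #4] limit_sell(price=97, qty=4): fills=none; bids=[-] asks=[#4:4@97 #1:3@103]
After op 5 [order #5] limit_sell(price=98, qty=9): fills=none; bids=[-] asks=[#4:4@97 #5:9@98 #1:3@103]
After op 6 [order #6] limit_buy(price=103, qty=4): fills=#6x#4:4@97; bids=[-] asks=[#5:9@98 #1:3@103]

Answer: bid=- ask=103
bid=- ask=103
bid=- ask=103
bid=- ask=97
bid=- ask=97
bid=- ask=98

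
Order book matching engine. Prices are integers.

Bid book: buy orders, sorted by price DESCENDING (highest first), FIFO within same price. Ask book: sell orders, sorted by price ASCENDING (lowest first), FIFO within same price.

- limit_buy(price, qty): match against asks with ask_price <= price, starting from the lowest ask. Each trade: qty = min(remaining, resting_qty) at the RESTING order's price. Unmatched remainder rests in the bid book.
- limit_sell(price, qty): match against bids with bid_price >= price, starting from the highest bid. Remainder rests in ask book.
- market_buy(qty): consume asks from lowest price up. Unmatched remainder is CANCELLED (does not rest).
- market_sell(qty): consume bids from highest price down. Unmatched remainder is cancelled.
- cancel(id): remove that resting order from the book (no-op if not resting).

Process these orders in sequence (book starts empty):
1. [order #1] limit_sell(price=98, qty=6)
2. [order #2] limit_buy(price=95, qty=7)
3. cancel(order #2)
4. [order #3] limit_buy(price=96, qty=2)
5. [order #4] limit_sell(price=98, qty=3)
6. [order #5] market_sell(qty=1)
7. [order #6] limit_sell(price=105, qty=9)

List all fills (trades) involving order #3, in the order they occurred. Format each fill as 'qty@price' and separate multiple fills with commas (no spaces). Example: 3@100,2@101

After op 1 [order #1] limit_sell(price=98, qty=6): fills=none; bids=[-] asks=[#1:6@98]
After op 2 [order #2] limit_buy(price=95, qty=7): fills=none; bids=[#2:7@95] asks=[#1:6@98]
After op 3 cancel(order #2): fills=none; bids=[-] asks=[#1:6@98]
After op 4 [order #3] limit_buy(price=96, qty=2): fills=none; bids=[#3:2@96] asks=[#1:6@98]
After op 5 [order #4] limit_sell(price=98, qty=3): fills=none; bids=[#3:2@96] asks=[#1:6@98 #4:3@98]
After op 6 [order #5] market_sell(qty=1): fills=#3x#5:1@96; bids=[#3:1@96] asks=[#1:6@98 #4:3@98]
After op 7 [order #6] limit_sell(price=105, qty=9): fills=none; bids=[#3:1@96] asks=[#1:6@98 #4:3@98 #6:9@105]

Answer: 1@96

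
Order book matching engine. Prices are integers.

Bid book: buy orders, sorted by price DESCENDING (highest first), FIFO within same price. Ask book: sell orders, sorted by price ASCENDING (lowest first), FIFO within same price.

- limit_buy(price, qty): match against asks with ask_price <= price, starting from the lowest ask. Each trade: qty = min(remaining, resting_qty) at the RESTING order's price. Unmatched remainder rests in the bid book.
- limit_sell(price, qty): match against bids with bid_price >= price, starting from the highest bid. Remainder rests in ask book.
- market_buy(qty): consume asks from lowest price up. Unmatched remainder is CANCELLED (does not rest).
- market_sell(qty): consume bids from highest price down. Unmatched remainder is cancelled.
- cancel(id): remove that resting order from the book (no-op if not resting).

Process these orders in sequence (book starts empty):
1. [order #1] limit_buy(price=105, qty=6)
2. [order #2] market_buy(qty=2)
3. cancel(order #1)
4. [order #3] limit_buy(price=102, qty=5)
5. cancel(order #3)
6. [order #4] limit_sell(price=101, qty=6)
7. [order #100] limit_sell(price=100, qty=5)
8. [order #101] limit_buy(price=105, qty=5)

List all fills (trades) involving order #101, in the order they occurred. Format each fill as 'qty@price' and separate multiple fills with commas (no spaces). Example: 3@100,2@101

Answer: 5@100

Derivation:
After op 1 [order #1] limit_buy(price=105, qty=6): fills=none; bids=[#1:6@105] asks=[-]
After op 2 [order #2] market_buy(qty=2): fills=none; bids=[#1:6@105] asks=[-]
After op 3 cancel(order #1): fills=none; bids=[-] asks=[-]
After op 4 [order #3] limit_buy(price=102, qty=5): fills=none; bids=[#3:5@102] asks=[-]
After op 5 cancel(order #3): fills=none; bids=[-] asks=[-]
After op 6 [order #4] limit_sell(price=101, qty=6): fills=none; bids=[-] asks=[#4:6@101]
After op 7 [order #100] limit_sell(price=100, qty=5): fills=none; bids=[-] asks=[#100:5@100 #4:6@101]
After op 8 [order #101] limit_buy(price=105, qty=5): fills=#101x#100:5@100; bids=[-] asks=[#4:6@101]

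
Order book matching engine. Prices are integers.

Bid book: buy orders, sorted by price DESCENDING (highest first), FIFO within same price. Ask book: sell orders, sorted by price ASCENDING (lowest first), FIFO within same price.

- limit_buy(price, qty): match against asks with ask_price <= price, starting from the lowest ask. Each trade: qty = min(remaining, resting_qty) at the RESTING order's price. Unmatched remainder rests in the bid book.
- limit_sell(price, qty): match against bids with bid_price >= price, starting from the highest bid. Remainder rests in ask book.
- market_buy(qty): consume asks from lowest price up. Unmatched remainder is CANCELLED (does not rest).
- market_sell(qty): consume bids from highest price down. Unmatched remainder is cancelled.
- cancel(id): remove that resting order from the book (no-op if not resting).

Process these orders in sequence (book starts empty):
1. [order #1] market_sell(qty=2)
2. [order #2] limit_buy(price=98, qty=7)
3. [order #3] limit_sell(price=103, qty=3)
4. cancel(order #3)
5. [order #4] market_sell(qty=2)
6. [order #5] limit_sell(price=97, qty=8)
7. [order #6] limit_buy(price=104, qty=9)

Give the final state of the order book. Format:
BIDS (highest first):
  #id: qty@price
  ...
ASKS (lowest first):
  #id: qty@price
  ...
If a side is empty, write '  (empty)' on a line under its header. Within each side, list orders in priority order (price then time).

Answer: BIDS (highest first):
  #6: 6@104
ASKS (lowest first):
  (empty)

Derivation:
After op 1 [order #1] market_sell(qty=2): fills=none; bids=[-] asks=[-]
After op 2 [order #2] limit_buy(price=98, qty=7): fills=none; bids=[#2:7@98] asks=[-]
After op 3 [order #3] limit_sell(price=103, qty=3): fills=none; bids=[#2:7@98] asks=[#3:3@103]
After op 4 cancel(order #3): fills=none; bids=[#2:7@98] asks=[-]
After op 5 [order #4] market_sell(qty=2): fills=#2x#4:2@98; bids=[#2:5@98] asks=[-]
After op 6 [order #5] limit_sell(price=97, qty=8): fills=#2x#5:5@98; bids=[-] asks=[#5:3@97]
After op 7 [order #6] limit_buy(price=104, qty=9): fills=#6x#5:3@97; bids=[#6:6@104] asks=[-]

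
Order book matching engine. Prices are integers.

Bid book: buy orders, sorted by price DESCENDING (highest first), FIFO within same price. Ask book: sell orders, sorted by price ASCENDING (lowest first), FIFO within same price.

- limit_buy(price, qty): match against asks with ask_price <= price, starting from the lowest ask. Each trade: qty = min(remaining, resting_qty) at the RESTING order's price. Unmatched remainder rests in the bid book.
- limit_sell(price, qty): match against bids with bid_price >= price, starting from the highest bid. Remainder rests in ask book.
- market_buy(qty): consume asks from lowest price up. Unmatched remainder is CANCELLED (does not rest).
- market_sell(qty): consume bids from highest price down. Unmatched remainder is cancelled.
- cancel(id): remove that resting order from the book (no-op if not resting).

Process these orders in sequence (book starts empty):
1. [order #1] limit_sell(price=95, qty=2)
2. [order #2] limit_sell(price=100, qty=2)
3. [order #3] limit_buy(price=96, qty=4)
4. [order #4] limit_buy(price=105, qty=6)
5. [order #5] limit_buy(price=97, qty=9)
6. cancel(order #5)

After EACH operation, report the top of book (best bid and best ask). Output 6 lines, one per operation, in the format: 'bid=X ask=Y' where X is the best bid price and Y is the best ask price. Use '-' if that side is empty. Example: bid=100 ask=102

Answer: bid=- ask=95
bid=- ask=95
bid=96 ask=100
bid=105 ask=-
bid=105 ask=-
bid=105 ask=-

Derivation:
After op 1 [order #1] limit_sell(price=95, qty=2): fills=none; bids=[-] asks=[#1:2@95]
After op 2 [order #2] limit_sell(price=100, qty=2): fills=none; bids=[-] asks=[#1:2@95 #2:2@100]
After op 3 [order #3] limit_buy(price=96, qty=4): fills=#3x#1:2@95; bids=[#3:2@96] asks=[#2:2@100]
After op 4 [order #4] limit_buy(price=105, qty=6): fills=#4x#2:2@100; bids=[#4:4@105 #3:2@96] asks=[-]
After op 5 [order #5] limit_buy(price=97, qty=9): fills=none; bids=[#4:4@105 #5:9@97 #3:2@96] asks=[-]
After op 6 cancel(order #5): fills=none; bids=[#4:4@105 #3:2@96] asks=[-]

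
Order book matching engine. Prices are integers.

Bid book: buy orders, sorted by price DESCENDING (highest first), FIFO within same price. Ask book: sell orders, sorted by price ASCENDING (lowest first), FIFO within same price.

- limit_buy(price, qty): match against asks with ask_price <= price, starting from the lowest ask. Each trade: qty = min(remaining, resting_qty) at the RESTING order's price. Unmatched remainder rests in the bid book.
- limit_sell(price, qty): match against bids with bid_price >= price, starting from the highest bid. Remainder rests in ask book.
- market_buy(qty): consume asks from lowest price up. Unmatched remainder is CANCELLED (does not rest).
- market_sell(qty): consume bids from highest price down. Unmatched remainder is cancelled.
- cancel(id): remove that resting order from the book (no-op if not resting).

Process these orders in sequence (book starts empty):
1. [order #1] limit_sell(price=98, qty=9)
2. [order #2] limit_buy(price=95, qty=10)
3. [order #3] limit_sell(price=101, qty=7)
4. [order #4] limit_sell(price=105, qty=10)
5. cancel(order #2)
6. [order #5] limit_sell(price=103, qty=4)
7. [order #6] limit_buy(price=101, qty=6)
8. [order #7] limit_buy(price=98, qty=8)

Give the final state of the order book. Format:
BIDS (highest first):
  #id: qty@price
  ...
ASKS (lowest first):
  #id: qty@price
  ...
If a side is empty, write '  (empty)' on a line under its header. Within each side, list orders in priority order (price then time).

After op 1 [order #1] limit_sell(price=98, qty=9): fills=none; bids=[-] asks=[#1:9@98]
After op 2 [order #2] limit_buy(price=95, qty=10): fills=none; bids=[#2:10@95] asks=[#1:9@98]
After op 3 [order #3] limit_sell(price=101, qty=7): fills=none; bids=[#2:10@95] asks=[#1:9@98 #3:7@101]
After op 4 [order #4] limit_sell(price=105, qty=10): fills=none; bids=[#2:10@95] asks=[#1:9@98 #3:7@101 #4:10@105]
After op 5 cancel(order #2): fills=none; bids=[-] asks=[#1:9@98 #3:7@101 #4:10@105]
After op 6 [order #5] limit_sell(price=103, qty=4): fills=none; bids=[-] asks=[#1:9@98 #3:7@101 #5:4@103 #4:10@105]
After op 7 [order #6] limit_buy(price=101, qty=6): fills=#6x#1:6@98; bids=[-] asks=[#1:3@98 #3:7@101 #5:4@103 #4:10@105]
After op 8 [order #7] limit_buy(price=98, qty=8): fills=#7x#1:3@98; bids=[#7:5@98] asks=[#3:7@101 #5:4@103 #4:10@105]

Answer: BIDS (highest first):
  #7: 5@98
ASKS (lowest first):
  #3: 7@101
  #5: 4@103
  #4: 10@105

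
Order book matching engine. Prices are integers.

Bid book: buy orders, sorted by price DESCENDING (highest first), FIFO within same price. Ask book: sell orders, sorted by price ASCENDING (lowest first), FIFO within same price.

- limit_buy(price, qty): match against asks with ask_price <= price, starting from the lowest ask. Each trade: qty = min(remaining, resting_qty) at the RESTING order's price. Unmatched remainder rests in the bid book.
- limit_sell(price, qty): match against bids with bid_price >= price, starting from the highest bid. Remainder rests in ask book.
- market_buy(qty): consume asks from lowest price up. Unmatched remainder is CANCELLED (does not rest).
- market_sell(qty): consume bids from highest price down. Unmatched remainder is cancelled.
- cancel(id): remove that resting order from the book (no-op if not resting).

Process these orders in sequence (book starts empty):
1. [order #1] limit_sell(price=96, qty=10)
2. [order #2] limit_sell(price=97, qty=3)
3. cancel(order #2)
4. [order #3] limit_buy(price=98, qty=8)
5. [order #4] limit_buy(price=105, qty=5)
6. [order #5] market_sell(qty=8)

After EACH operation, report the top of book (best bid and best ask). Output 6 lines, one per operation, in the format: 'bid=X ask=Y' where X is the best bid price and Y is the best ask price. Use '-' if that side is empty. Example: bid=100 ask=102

Answer: bid=- ask=96
bid=- ask=96
bid=- ask=96
bid=- ask=96
bid=105 ask=-
bid=- ask=-

Derivation:
After op 1 [order #1] limit_sell(price=96, qty=10): fills=none; bids=[-] asks=[#1:10@96]
After op 2 [order #2] limit_sell(price=97, qty=3): fills=none; bids=[-] asks=[#1:10@96 #2:3@97]
After op 3 cancel(order #2): fills=none; bids=[-] asks=[#1:10@96]
After op 4 [order #3] limit_buy(price=98, qty=8): fills=#3x#1:8@96; bids=[-] asks=[#1:2@96]
After op 5 [order #4] limit_buy(price=105, qty=5): fills=#4x#1:2@96; bids=[#4:3@105] asks=[-]
After op 6 [order #5] market_sell(qty=8): fills=#4x#5:3@105; bids=[-] asks=[-]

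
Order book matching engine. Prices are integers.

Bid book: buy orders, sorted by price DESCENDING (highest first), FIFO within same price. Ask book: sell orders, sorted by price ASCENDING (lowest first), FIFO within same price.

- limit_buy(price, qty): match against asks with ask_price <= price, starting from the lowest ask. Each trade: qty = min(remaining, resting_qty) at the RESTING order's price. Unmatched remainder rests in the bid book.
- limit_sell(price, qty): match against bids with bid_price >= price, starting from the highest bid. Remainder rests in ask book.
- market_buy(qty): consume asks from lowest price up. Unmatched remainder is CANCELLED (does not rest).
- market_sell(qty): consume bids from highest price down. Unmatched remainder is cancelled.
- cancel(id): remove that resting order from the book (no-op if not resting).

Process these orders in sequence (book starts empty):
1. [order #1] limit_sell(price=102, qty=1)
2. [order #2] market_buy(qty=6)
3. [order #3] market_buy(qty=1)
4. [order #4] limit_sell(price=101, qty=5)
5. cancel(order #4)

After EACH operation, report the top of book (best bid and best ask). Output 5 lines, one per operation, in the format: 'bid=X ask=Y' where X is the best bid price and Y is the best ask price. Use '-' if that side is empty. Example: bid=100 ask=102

After op 1 [order #1] limit_sell(price=102, qty=1): fills=none; bids=[-] asks=[#1:1@102]
After op 2 [order #2] market_buy(qty=6): fills=#2x#1:1@102; bids=[-] asks=[-]
After op 3 [order #3] market_buy(qty=1): fills=none; bids=[-] asks=[-]
After op 4 [order #4] limit_sell(price=101, qty=5): fills=none; bids=[-] asks=[#4:5@101]
After op 5 cancel(order #4): fills=none; bids=[-] asks=[-]

Answer: bid=- ask=102
bid=- ask=-
bid=- ask=-
bid=- ask=101
bid=- ask=-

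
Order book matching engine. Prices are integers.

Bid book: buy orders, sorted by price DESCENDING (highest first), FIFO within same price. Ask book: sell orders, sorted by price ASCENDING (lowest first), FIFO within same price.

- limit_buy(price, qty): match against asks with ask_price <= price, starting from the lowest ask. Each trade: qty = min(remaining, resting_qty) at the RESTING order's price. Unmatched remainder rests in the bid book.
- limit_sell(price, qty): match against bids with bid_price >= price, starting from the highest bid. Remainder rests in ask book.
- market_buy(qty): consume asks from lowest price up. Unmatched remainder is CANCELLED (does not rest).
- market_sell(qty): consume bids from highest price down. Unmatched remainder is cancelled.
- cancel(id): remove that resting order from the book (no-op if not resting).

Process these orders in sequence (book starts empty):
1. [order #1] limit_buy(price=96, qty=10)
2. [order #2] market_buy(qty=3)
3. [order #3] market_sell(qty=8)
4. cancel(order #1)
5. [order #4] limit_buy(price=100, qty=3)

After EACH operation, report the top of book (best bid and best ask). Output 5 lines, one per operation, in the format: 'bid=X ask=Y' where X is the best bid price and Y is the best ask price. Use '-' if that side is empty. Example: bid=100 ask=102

After op 1 [order #1] limit_buy(price=96, qty=10): fills=none; bids=[#1:10@96] asks=[-]
After op 2 [order #2] market_buy(qty=3): fills=none; bids=[#1:10@96] asks=[-]
After op 3 [order #3] market_sell(qty=8): fills=#1x#3:8@96; bids=[#1:2@96] asks=[-]
After op 4 cancel(order #1): fills=none; bids=[-] asks=[-]
After op 5 [order #4] limit_buy(price=100, qty=3): fills=none; bids=[#4:3@100] asks=[-]

Answer: bid=96 ask=-
bid=96 ask=-
bid=96 ask=-
bid=- ask=-
bid=100 ask=-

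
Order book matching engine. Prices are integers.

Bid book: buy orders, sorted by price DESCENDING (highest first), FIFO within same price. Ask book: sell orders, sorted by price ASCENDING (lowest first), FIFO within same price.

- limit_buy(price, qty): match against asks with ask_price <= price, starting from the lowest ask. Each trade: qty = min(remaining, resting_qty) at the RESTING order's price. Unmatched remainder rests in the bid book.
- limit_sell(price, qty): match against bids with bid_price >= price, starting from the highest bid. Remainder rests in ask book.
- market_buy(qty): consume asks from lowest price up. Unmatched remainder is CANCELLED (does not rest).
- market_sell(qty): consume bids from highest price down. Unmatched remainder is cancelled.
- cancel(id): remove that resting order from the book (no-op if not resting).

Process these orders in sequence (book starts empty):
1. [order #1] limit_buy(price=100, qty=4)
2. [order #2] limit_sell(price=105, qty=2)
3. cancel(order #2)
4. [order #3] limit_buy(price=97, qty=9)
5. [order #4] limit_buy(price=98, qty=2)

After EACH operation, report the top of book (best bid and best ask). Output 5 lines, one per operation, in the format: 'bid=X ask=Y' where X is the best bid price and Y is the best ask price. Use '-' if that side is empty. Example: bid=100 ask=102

Answer: bid=100 ask=-
bid=100 ask=105
bid=100 ask=-
bid=100 ask=-
bid=100 ask=-

Derivation:
After op 1 [order #1] limit_buy(price=100, qty=4): fills=none; bids=[#1:4@100] asks=[-]
After op 2 [order #2] limit_sell(price=105, qty=2): fills=none; bids=[#1:4@100] asks=[#2:2@105]
After op 3 cancel(order #2): fills=none; bids=[#1:4@100] asks=[-]
After op 4 [order #3] limit_buy(price=97, qty=9): fills=none; bids=[#1:4@100 #3:9@97] asks=[-]
After op 5 [order #4] limit_buy(price=98, qty=2): fills=none; bids=[#1:4@100 #4:2@98 #3:9@97] asks=[-]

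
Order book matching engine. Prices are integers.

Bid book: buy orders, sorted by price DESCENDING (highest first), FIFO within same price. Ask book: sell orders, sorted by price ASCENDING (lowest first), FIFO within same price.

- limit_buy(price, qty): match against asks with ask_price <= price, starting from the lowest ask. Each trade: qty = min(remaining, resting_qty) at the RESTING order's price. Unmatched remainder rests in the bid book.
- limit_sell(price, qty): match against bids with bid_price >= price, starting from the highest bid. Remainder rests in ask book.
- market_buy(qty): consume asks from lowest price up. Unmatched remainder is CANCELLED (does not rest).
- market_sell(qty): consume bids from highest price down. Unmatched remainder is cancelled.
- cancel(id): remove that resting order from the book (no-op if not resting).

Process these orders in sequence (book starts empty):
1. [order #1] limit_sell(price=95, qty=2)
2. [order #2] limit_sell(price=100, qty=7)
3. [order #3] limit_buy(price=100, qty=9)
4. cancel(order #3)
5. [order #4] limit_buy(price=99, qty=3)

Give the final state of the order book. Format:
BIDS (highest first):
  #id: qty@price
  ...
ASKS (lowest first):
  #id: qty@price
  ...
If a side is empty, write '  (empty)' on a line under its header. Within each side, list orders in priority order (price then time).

After op 1 [order #1] limit_sell(price=95, qty=2): fills=none; bids=[-] asks=[#1:2@95]
After op 2 [order #2] limit_sell(price=100, qty=7): fills=none; bids=[-] asks=[#1:2@95 #2:7@100]
After op 3 [order #3] limit_buy(price=100, qty=9): fills=#3x#1:2@95 #3x#2:7@100; bids=[-] asks=[-]
After op 4 cancel(order #3): fills=none; bids=[-] asks=[-]
After op 5 [order #4] limit_buy(price=99, qty=3): fills=none; bids=[#4:3@99] asks=[-]

Answer: BIDS (highest first):
  #4: 3@99
ASKS (lowest first):
  (empty)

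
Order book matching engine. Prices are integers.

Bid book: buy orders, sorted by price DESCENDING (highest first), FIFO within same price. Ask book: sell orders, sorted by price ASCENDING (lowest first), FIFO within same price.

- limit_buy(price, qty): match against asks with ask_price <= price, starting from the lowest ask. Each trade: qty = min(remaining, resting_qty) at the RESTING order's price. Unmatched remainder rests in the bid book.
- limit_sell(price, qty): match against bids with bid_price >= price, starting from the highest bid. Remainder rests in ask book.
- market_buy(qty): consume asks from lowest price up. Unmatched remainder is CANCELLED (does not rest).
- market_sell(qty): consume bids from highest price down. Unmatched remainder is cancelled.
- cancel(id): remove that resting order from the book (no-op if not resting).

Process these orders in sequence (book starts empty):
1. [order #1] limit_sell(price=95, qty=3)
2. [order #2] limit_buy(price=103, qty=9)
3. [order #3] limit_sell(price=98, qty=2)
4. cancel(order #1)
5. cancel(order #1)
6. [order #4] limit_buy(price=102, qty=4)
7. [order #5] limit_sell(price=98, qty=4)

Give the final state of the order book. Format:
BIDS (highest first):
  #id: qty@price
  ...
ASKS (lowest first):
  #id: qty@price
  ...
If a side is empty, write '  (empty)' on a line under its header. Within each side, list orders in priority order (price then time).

After op 1 [order #1] limit_sell(price=95, qty=3): fills=none; bids=[-] asks=[#1:3@95]
After op 2 [order #2] limit_buy(price=103, qty=9): fills=#2x#1:3@95; bids=[#2:6@103] asks=[-]
After op 3 [order #3] limit_sell(price=98, qty=2): fills=#2x#3:2@103; bids=[#2:4@103] asks=[-]
After op 4 cancel(order #1): fills=none; bids=[#2:4@103] asks=[-]
After op 5 cancel(order #1): fills=none; bids=[#2:4@103] asks=[-]
After op 6 [order #4] limit_buy(price=102, qty=4): fills=none; bids=[#2:4@103 #4:4@102] asks=[-]
After op 7 [order #5] limit_sell(price=98, qty=4): fills=#2x#5:4@103; bids=[#4:4@102] asks=[-]

Answer: BIDS (highest first):
  #4: 4@102
ASKS (lowest first):
  (empty)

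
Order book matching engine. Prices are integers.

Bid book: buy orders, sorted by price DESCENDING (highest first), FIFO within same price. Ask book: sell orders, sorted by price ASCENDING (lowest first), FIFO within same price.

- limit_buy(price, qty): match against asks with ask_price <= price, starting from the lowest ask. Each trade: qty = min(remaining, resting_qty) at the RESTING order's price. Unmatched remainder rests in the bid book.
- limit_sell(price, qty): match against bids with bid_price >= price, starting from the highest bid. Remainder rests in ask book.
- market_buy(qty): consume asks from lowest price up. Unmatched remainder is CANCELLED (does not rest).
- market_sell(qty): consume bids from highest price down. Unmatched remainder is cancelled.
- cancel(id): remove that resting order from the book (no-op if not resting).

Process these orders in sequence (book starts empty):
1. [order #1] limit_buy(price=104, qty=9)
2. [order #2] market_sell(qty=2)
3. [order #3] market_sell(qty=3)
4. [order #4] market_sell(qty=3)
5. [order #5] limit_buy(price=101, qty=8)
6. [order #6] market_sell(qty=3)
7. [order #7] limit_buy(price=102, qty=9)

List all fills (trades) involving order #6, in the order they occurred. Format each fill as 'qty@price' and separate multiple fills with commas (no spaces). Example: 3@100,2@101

After op 1 [order #1] limit_buy(price=104, qty=9): fills=none; bids=[#1:9@104] asks=[-]
After op 2 [order #2] market_sell(qty=2): fills=#1x#2:2@104; bids=[#1:7@104] asks=[-]
After op 3 [order #3] market_sell(qty=3): fills=#1x#3:3@104; bids=[#1:4@104] asks=[-]
After op 4 [order #4] market_sell(qty=3): fills=#1x#4:3@104; bids=[#1:1@104] asks=[-]
After op 5 [order #5] limit_buy(price=101, qty=8): fills=none; bids=[#1:1@104 #5:8@101] asks=[-]
After op 6 [order #6] market_sell(qty=3): fills=#1x#6:1@104 #5x#6:2@101; bids=[#5:6@101] asks=[-]
After op 7 [order #7] limit_buy(price=102, qty=9): fills=none; bids=[#7:9@102 #5:6@101] asks=[-]

Answer: 1@104,2@101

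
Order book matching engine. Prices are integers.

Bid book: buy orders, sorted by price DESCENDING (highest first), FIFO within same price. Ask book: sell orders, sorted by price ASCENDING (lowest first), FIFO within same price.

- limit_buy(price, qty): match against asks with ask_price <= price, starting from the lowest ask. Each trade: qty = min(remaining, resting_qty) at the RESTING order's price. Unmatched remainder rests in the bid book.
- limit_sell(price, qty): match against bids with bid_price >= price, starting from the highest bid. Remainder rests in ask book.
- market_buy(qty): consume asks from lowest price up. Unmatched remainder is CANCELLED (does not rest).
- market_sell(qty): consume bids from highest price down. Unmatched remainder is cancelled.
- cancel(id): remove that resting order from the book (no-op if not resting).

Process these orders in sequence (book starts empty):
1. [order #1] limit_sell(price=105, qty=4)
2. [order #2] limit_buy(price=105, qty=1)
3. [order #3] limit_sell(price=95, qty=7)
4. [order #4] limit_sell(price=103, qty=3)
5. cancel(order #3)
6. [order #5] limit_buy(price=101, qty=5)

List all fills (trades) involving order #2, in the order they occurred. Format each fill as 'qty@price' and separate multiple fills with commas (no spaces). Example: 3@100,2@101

After op 1 [order #1] limit_sell(price=105, qty=4): fills=none; bids=[-] asks=[#1:4@105]
After op 2 [order #2] limit_buy(price=105, qty=1): fills=#2x#1:1@105; bids=[-] asks=[#1:3@105]
After op 3 [order #3] limit_sell(price=95, qty=7): fills=none; bids=[-] asks=[#3:7@95 #1:3@105]
After op 4 [order #4] limit_sell(price=103, qty=3): fills=none; bids=[-] asks=[#3:7@95 #4:3@103 #1:3@105]
After op 5 cancel(order #3): fills=none; bids=[-] asks=[#4:3@103 #1:3@105]
After op 6 [order #5] limit_buy(price=101, qty=5): fills=none; bids=[#5:5@101] asks=[#4:3@103 #1:3@105]

Answer: 1@105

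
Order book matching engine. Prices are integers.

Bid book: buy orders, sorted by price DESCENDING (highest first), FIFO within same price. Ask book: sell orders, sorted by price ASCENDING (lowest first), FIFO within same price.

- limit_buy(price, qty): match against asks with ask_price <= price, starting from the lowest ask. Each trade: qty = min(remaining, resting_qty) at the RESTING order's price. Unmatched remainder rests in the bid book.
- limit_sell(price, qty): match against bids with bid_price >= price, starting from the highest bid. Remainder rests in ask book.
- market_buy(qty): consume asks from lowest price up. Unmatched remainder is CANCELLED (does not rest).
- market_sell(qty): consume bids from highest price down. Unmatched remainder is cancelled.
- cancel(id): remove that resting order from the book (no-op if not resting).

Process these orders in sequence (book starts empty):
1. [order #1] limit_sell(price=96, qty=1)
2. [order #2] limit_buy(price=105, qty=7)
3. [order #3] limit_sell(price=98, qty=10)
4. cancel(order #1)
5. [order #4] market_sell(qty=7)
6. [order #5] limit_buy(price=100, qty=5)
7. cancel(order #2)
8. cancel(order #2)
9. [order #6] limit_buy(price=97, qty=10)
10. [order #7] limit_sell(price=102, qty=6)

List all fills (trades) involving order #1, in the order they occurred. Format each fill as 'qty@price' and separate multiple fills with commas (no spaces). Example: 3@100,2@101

After op 1 [order #1] limit_sell(price=96, qty=1): fills=none; bids=[-] asks=[#1:1@96]
After op 2 [order #2] limit_buy(price=105, qty=7): fills=#2x#1:1@96; bids=[#2:6@105] asks=[-]
After op 3 [order #3] limit_sell(price=98, qty=10): fills=#2x#3:6@105; bids=[-] asks=[#3:4@98]
After op 4 cancel(order #1): fills=none; bids=[-] asks=[#3:4@98]
After op 5 [order #4] market_sell(qty=7): fills=none; bids=[-] asks=[#3:4@98]
After op 6 [order #5] limit_buy(price=100, qty=5): fills=#5x#3:4@98; bids=[#5:1@100] asks=[-]
After op 7 cancel(order #2): fills=none; bids=[#5:1@100] asks=[-]
After op 8 cancel(order #2): fills=none; bids=[#5:1@100] asks=[-]
After op 9 [order #6] limit_buy(price=97, qty=10): fills=none; bids=[#5:1@100 #6:10@97] asks=[-]
After op 10 [order #7] limit_sell(price=102, qty=6): fills=none; bids=[#5:1@100 #6:10@97] asks=[#7:6@102]

Answer: 1@96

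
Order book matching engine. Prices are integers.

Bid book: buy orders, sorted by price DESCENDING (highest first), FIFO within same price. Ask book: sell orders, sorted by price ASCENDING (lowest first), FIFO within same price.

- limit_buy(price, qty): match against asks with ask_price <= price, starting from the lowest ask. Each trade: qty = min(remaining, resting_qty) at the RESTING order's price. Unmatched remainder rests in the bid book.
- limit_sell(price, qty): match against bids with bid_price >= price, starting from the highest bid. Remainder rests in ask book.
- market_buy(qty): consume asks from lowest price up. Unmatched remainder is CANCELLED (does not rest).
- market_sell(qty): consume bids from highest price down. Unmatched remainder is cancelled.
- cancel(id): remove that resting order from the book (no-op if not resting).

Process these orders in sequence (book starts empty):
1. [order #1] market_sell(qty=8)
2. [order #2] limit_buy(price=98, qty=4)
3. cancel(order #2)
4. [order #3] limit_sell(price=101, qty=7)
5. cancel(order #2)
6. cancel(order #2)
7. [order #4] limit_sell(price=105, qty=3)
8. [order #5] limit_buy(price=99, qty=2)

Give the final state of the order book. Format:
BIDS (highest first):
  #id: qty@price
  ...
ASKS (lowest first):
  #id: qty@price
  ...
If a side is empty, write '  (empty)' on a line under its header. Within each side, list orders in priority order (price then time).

After op 1 [order #1] market_sell(qty=8): fills=none; bids=[-] asks=[-]
After op 2 [order #2] limit_buy(price=98, qty=4): fills=none; bids=[#2:4@98] asks=[-]
After op 3 cancel(order #2): fills=none; bids=[-] asks=[-]
After op 4 [order #3] limit_sell(price=101, qty=7): fills=none; bids=[-] asks=[#3:7@101]
After op 5 cancel(order #2): fills=none; bids=[-] asks=[#3:7@101]
After op 6 cancel(order #2): fills=none; bids=[-] asks=[#3:7@101]
After op 7 [order #4] limit_sell(price=105, qty=3): fills=none; bids=[-] asks=[#3:7@101 #4:3@105]
After op 8 [order #5] limit_buy(price=99, qty=2): fills=none; bids=[#5:2@99] asks=[#3:7@101 #4:3@105]

Answer: BIDS (highest first):
  #5: 2@99
ASKS (lowest first):
  #3: 7@101
  #4: 3@105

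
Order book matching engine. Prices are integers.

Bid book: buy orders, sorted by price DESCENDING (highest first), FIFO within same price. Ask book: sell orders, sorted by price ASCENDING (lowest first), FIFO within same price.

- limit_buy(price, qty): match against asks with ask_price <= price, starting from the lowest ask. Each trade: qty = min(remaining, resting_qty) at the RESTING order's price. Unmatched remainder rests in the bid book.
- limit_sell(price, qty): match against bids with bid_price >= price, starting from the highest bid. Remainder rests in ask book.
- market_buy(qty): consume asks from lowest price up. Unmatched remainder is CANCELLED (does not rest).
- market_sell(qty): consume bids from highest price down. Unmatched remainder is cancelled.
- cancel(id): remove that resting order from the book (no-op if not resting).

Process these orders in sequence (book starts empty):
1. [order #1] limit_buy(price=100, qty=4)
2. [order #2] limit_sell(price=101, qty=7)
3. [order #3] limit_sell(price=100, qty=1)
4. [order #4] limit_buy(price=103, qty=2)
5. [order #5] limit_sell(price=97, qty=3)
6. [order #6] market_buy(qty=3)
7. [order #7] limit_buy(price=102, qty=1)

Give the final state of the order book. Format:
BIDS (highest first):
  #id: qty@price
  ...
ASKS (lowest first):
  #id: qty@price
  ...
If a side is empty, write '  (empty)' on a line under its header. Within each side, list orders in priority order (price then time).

Answer: BIDS (highest first):
  (empty)
ASKS (lowest first):
  #2: 1@101

Derivation:
After op 1 [order #1] limit_buy(price=100, qty=4): fills=none; bids=[#1:4@100] asks=[-]
After op 2 [order #2] limit_sell(price=101, qty=7): fills=none; bids=[#1:4@100] asks=[#2:7@101]
After op 3 [order #3] limit_sell(price=100, qty=1): fills=#1x#3:1@100; bids=[#1:3@100] asks=[#2:7@101]
After op 4 [order #4] limit_buy(price=103, qty=2): fills=#4x#2:2@101; bids=[#1:3@100] asks=[#2:5@101]
After op 5 [order #5] limit_sell(price=97, qty=3): fills=#1x#5:3@100; bids=[-] asks=[#2:5@101]
After op 6 [order #6] market_buy(qty=3): fills=#6x#2:3@101; bids=[-] asks=[#2:2@101]
After op 7 [order #7] limit_buy(price=102, qty=1): fills=#7x#2:1@101; bids=[-] asks=[#2:1@101]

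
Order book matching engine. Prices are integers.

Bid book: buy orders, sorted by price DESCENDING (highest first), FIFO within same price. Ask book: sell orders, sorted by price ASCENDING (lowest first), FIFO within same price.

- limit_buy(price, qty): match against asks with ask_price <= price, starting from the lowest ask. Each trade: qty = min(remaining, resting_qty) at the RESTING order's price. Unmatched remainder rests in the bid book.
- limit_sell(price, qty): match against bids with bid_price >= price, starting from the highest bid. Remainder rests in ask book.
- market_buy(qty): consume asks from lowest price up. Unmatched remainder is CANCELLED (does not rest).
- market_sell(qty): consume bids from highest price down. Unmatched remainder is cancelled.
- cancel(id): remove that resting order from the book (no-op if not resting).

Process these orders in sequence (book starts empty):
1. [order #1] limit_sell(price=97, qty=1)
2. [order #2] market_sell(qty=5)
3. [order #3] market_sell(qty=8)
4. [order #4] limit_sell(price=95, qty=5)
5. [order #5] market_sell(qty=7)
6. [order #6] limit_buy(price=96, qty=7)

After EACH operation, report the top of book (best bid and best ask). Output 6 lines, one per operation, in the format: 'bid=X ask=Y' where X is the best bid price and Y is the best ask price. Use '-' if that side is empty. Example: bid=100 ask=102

After op 1 [order #1] limit_sell(price=97, qty=1): fills=none; bids=[-] asks=[#1:1@97]
After op 2 [order #2] market_sell(qty=5): fills=none; bids=[-] asks=[#1:1@97]
After op 3 [order #3] market_sell(qty=8): fills=none; bids=[-] asks=[#1:1@97]
After op 4 [order #4] limit_sell(price=95, qty=5): fills=none; bids=[-] asks=[#4:5@95 #1:1@97]
After op 5 [order #5] market_sell(qty=7): fills=none; bids=[-] asks=[#4:5@95 #1:1@97]
After op 6 [order #6] limit_buy(price=96, qty=7): fills=#6x#4:5@95; bids=[#6:2@96] asks=[#1:1@97]

Answer: bid=- ask=97
bid=- ask=97
bid=- ask=97
bid=- ask=95
bid=- ask=95
bid=96 ask=97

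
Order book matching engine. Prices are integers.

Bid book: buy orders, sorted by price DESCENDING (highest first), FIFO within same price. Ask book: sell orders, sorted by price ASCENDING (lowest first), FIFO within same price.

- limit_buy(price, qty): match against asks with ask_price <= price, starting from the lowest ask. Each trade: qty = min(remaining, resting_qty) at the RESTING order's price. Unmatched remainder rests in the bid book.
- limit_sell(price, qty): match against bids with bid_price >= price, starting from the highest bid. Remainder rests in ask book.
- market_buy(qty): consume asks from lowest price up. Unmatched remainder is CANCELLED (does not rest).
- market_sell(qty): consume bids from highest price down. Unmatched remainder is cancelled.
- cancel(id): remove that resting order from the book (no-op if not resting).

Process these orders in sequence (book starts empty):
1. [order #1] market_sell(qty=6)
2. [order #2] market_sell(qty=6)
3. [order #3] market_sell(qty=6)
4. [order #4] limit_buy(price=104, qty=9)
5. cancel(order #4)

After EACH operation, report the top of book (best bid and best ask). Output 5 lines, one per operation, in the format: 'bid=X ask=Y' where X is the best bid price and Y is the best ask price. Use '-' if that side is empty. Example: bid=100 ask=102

Answer: bid=- ask=-
bid=- ask=-
bid=- ask=-
bid=104 ask=-
bid=- ask=-

Derivation:
After op 1 [order #1] market_sell(qty=6): fills=none; bids=[-] asks=[-]
After op 2 [order #2] market_sell(qty=6): fills=none; bids=[-] asks=[-]
After op 3 [order #3] market_sell(qty=6): fills=none; bids=[-] asks=[-]
After op 4 [order #4] limit_buy(price=104, qty=9): fills=none; bids=[#4:9@104] asks=[-]
After op 5 cancel(order #4): fills=none; bids=[-] asks=[-]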